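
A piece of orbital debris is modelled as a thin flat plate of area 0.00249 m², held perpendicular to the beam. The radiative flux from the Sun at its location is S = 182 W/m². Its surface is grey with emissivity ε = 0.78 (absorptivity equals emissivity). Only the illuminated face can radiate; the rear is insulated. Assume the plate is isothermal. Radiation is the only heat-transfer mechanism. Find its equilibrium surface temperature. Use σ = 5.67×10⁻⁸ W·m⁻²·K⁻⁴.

At equilibrium, absorbed power = emitted power.
Absorbing cross-section = A = 0.002490 m²; emitting surface = A = 0.002490 m² (ratio 1).
εS·A_cross = εσ·A_surf·T⁴  ⇒  T⁴ = S/(1σ)   (ε cancels).
T⁴ = 182/(1·5.67×10⁻⁸) = 3.210×10⁹ K⁴.
T = (3.210×10⁹)^(1/4).

T ≈ 238 K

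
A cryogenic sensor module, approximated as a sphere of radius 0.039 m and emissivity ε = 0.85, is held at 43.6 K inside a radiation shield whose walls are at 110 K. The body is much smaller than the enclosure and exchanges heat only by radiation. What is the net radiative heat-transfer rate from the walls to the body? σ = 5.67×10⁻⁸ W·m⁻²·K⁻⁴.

For a small grey body in a large enclosure: P_net = εσA(T_body⁴ − T_wall⁴).
A = 4πr² = 0.01911 m²; T_body⁴ − T_wall⁴ = 3.614×10⁶ − 1.464×10⁸ = -1.428×10⁸ K⁴.
|P_net| = 0.85·5.67×10⁻⁸·0.01911·1.428×10⁸.

P_net ≈ 0.132 W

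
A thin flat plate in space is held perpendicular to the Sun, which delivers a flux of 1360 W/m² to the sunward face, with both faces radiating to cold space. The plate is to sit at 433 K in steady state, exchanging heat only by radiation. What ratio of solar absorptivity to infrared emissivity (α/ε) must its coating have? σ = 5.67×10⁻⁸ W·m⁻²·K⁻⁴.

α/ε ≈ 2.93

Balance: αS·A = εσ·2A·T⁴ ⇒ α/ε = 2σT⁴/S.
α/ε = 2·5.67×10⁻⁸·(433)⁴/1360 = 2·5.67×10⁻⁸·3.515×10¹⁰/1360.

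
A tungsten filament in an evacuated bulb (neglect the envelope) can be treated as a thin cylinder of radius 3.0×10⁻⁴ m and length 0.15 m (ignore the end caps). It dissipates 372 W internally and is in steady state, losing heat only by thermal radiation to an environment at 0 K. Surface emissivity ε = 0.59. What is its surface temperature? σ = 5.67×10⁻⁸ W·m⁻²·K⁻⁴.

Steady state: internal power = radiated power, P = εσA T⁴.
Radiating area A = 2πrL = 2.827×10⁻⁴ m².
T⁴ = P/(εσA) = 372/(0.59·5.67×10⁻⁸·2.827×10⁻⁴) = 3.933×10¹³ K⁴.
T = (3.933×10¹³)^(1/4).

T ≈ 2500 K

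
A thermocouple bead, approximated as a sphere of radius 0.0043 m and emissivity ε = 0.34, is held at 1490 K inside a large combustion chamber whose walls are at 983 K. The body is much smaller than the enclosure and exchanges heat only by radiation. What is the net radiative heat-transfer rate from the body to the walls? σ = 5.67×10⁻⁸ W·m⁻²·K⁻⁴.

For a small grey body in a large enclosure: P_net = εσA(T_body⁴ − T_wall⁴).
A = 4πr² = 2.324×10⁻⁴ m²; T_body⁴ − T_wall⁴ = 4.929×10¹² − 9.337×10¹¹ = 3.995×10¹² K⁴.
|P_net| = 0.34·5.67×10⁻⁸·2.324×10⁻⁴·3.995×10¹².

P_net ≈ 17.9 W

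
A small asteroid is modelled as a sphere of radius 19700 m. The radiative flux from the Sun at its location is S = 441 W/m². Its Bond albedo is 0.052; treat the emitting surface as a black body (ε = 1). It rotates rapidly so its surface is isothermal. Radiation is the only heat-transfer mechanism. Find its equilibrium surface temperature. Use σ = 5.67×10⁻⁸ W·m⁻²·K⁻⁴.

T ≈ 207 K

At equilibrium, absorbed power = emitted power.
Absorbing cross-section = πr² = 1.219×10⁹ m²; emitting surface = 4πr² = 4.877×10⁹ m² (ratio 4).
(1−a)S·A_cross = εσ·A_surf·T⁴  ⇒  T⁴ = (1−a)S/(4σ).
T⁴ = 0.948·441/(4·5.67×10⁻⁸) = 1.843×10⁹ K⁴.
T = (1.843×10⁹)^(1/4).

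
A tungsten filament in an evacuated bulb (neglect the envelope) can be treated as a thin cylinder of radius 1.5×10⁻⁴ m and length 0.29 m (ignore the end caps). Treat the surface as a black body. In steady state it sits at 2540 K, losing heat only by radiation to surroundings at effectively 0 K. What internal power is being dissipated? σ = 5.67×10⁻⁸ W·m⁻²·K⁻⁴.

Steady state: P = εσA T⁴.
A = 2πrL = 2.733×10⁻⁴ m²; T⁴ = (2540)⁴ = 4.162×10¹³ K⁴.
P = 1.0 × 5.67×10⁻⁸ × 2.733×10⁻⁴ × 4.162×10¹³.

P ≈ 645 W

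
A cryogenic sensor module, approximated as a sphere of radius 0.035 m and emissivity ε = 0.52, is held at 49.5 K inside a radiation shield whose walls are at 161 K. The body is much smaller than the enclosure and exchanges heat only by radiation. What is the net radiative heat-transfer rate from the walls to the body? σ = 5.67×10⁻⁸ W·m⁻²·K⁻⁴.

P_net ≈ 0.302 W

For a small grey body in a large enclosure: P_net = εσA(T_body⁴ − T_wall⁴).
A = 4πr² = 0.01539 m²; T_body⁴ − T_wall⁴ = 6.004×10⁶ − 6.719×10⁸ = -6.659×10⁸ K⁴.
|P_net| = 0.52·5.67×10⁻⁸·0.01539·6.659×10⁸.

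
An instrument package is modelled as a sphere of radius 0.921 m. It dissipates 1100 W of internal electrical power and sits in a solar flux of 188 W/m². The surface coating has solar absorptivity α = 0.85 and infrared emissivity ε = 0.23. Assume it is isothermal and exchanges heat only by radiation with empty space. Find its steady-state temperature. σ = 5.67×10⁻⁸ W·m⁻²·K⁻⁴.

At steady state, absorbed solar power + internal power = radiated power.
Absorbed: α·S·A_cross = 0.85·188·2.665 = 425.8 W (cross-section πr²).
Total input = 425.8 + 1100 = 1526 W.
Radiated: εσ·A_surf·T⁴ with A_surf = 4πr² = 10.66 m².
T⁴ = 1526/(0.23·5.67×10⁻⁸·10.66) = 1.098×10¹⁰ K⁴.

T ≈ 324 K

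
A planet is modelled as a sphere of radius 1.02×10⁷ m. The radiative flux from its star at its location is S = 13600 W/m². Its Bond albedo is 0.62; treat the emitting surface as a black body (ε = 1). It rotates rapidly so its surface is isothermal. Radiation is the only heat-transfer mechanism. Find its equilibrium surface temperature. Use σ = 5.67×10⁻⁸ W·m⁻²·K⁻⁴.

T ≈ 389 K

At equilibrium, absorbed power = emitted power.
Absorbing cross-section = πr² = 3.269×10¹⁴ m²; emitting surface = 4πr² = 1.307×10¹⁵ m² (ratio 4).
(1−a)S·A_cross = εσ·A_surf·T⁴  ⇒  T⁴ = (1−a)S/(4σ).
T⁴ = 0.380·13600/(4·5.67×10⁻⁸) = 2.279×10¹⁰ K⁴.
T = (2.279×10¹⁰)^(1/4).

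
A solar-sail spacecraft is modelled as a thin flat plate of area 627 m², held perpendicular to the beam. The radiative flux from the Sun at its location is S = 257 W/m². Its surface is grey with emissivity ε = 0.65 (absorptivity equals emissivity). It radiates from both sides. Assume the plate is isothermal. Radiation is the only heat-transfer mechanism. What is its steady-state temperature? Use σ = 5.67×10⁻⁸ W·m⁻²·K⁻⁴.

T ≈ 218 K

At equilibrium, absorbed power = emitted power.
Absorbing cross-section = A = 627.0 m²; emitting surface = 2A = 1254 m² (ratio 2).
εS·A_cross = εσ·A_surf·T⁴  ⇒  T⁴ = S/(2σ)   (ε cancels).
T⁴ = 257/(2·5.67×10⁻⁸) = 2.266×10⁹ K⁴.
T = (2.266×10⁹)^(1/4).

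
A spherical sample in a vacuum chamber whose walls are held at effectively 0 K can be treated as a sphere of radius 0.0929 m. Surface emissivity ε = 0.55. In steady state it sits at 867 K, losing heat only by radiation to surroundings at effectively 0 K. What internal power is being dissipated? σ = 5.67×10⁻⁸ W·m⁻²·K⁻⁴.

P ≈ 1910 W

Steady state: P = εσA T⁴.
A = 4πr² = 0.1085 m²; T⁴ = (867)⁴ = 5.650×10¹¹ K⁴.
P = 0.55 × 5.67×10⁻⁸ × 0.1085 × 5.650×10¹¹.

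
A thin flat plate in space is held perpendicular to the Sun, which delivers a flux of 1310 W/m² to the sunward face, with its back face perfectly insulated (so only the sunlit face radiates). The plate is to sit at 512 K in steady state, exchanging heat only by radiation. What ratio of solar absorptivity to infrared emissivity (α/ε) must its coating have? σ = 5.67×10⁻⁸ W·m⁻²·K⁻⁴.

α/ε ≈ 2.97

Balance: αS·A = εσ·1A·T⁴ ⇒ α/ε = σT⁴/S.
α/ε = 5.67×10⁻⁸·(512)⁴/1310 = 5.67×10⁻⁸·6.872×10¹⁰/1310.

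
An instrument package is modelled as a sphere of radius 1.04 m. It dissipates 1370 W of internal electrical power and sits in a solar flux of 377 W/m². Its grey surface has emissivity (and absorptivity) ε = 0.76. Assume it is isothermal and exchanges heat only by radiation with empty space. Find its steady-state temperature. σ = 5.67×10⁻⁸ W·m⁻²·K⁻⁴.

T ≈ 252 K

At steady state, absorbed solar power + internal power = radiated power.
Absorbed: α·S·A_cross = 0.76·377·3.398 = 973.6 W (cross-section πr²).
Total input = 973.6 + 1370 = 2344 W.
Radiated: εσ·A_surf·T⁴ with A_surf = 4πr² = 13.59 m².
T⁴ = 2344/(0.76·5.67×10⁻⁸·13.59) = 4.001×10⁹ K⁴.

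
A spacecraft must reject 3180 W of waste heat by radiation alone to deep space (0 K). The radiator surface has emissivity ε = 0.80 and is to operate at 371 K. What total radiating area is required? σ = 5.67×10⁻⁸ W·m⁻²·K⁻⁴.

A ≈ 3.70 m²

P = εσA T⁴ ⇒ A = P/(εσT⁴).
T⁴ = 1.895×10¹⁰ K⁴.
A = 3180/(0.80 × 5.67×10⁻⁸ × 1.895×10¹⁰).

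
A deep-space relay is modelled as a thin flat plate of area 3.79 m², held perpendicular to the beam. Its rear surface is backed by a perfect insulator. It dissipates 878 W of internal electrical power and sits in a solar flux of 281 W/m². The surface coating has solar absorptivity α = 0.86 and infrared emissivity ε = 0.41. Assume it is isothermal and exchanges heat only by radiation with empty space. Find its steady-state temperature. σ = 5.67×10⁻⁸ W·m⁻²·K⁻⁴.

At steady state, absorbed solar power + internal power = radiated power.
Absorbed: α·S·A_cross = 0.86·281·3.790 = 915.9 W (cross-section A).
Total input = 915.9 + 878 = 1794 W.
Radiated: εσ·A_surf·T⁴ with A_surf = A = 3.790 m².
T⁴ = 1794/(0.41·5.67×10⁻⁸·3.790) = 2.036×10¹⁰ K⁴.

T ≈ 378 K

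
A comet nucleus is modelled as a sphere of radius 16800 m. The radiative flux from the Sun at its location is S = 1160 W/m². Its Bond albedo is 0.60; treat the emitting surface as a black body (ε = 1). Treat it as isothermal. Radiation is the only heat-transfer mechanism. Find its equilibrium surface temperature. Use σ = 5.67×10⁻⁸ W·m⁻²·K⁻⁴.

At equilibrium, absorbed power = emitted power.
Absorbing cross-section = πr² = 8.867×10⁸ m²; emitting surface = 4πr² = 3.547×10⁹ m² (ratio 4).
(1−a)S·A_cross = εσ·A_surf·T⁴  ⇒  T⁴ = (1−a)S/(4σ).
T⁴ = 0.400·1160/(4·5.67×10⁻⁸) = 2.046×10⁹ K⁴.
T = (2.046×10⁹)^(1/4).

T ≈ 213 K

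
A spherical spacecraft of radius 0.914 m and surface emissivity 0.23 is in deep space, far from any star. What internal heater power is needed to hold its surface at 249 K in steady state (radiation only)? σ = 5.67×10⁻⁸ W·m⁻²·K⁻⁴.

P ≈ 526 W

P = εσ·4πr²·T⁴.
4πr² = 10.50 m²; T⁴ = 3.844×10⁹ K⁴.
P = 0.23·5.67×10⁻⁸·10.50·3.844×10⁹.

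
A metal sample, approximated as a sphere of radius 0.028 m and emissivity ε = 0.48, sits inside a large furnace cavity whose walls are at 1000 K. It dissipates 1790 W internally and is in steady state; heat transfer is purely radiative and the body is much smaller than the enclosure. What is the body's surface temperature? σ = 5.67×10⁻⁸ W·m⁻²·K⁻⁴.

T ≈ 1660 K

For a small grey body in a large enclosure, net radiated power = εσA(T⁴ − T_w⁴).
Steady state: P = εσA(T⁴ − T_w⁴) with A = 4πr² = 0.009852 m².
T⁴ = P/(εσA) + T_w⁴ = 1790/(0.48·5.67×10⁻⁸·0.009852) + (1000)⁴
    = 6.676×10¹² + 1.000×10¹² = 7.676×10¹² K⁴.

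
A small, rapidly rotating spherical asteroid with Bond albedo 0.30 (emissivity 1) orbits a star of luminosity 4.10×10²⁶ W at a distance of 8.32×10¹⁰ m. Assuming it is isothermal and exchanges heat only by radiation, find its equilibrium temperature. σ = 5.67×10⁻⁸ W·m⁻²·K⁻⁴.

T ≈ 347 K

First find the stellar flux at distance d: S = L/(4πd²) = 4.10×10²⁶/(4π·(8.32×10¹⁰)²) = 4713 W/m².
For an isothermal sphere, absorbed (1−a)S·πr² = emitted σ·4πr²·T⁴, so T⁴ = (1−a)S/(4σ).
T⁴ = 0.700·4713/(4·5.67×10⁻⁸) = 1.455×10¹⁰ K⁴.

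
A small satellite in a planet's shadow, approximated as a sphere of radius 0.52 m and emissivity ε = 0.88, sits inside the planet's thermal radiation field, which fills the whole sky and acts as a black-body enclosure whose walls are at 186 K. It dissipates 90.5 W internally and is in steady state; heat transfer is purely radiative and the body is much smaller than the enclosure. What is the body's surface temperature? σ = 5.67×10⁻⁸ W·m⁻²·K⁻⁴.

For a small grey body in a large enclosure, net radiated power = εσA(T⁴ − T_w⁴).
Steady state: P = εσA(T⁴ − T_w⁴) with A = 4πr² = 3.398 m².
T⁴ = P/(εσA) + T_w⁴ = 90.5/(0.88·5.67×10⁻⁸·3.398) + (186)⁴
    = 5.338×10⁸ + 1.197×10⁹ = 1.731×10⁹ K⁴.

T ≈ 204 K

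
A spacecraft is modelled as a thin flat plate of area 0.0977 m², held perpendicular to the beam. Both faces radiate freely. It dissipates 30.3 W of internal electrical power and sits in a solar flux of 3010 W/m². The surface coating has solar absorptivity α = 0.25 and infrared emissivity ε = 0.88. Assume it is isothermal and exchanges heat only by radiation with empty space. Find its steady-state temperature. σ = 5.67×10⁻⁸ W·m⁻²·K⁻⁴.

At steady state, absorbed solar power + internal power = radiated power.
Absorbed: α·S·A_cross = 0.25·3010·0.09770 = 73.52 W (cross-section A).
Total input = 73.52 + 30.3 = 103.8 W.
Radiated: εσ·A_surf·T⁴ with A_surf = 2A = 0.1954 m².
T⁴ = 103.8/(0.88·5.67×10⁻⁸·0.1954) = 1.065×10¹⁰ K⁴.

T ≈ 321 K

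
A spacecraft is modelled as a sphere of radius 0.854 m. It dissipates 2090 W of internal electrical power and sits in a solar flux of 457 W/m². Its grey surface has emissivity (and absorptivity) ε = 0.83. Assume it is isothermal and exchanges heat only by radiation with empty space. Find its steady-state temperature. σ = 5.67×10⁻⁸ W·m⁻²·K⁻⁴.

T ≈ 288 K

At steady state, absorbed solar power + internal power = radiated power.
Absorbed: α·S·A_cross = 0.83·457·2.291 = 869.1 W (cross-section πr²).
Total input = 869.1 + 2090 = 2959 W.
Radiated: εσ·A_surf·T⁴ with A_surf = 4πr² = 9.165 m².
T⁴ = 2959/(0.83·5.67×10⁻⁸·9.165) = 6.861×10⁹ K⁴.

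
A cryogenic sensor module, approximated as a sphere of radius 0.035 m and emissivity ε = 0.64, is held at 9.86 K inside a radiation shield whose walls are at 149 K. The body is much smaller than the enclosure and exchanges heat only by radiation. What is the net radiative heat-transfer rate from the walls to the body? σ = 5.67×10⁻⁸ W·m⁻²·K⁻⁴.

P_net ≈ 0.275 W

For a small grey body in a large enclosure: P_net = εσA(T_body⁴ − T_wall⁴).
A = 4πr² = 0.01539 m²; T_body⁴ − T_wall⁴ = 9452 − 4.929×10⁸ = -4.929×10⁸ K⁴.
|P_net| = 0.64·5.67×10⁻⁸·0.01539·4.929×10⁸.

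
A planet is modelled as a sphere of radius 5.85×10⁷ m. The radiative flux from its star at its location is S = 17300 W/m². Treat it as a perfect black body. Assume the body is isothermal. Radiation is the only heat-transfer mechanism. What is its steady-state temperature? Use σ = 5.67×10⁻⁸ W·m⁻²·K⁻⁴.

T ≈ 526 K

At equilibrium, absorbed power = emitted power.
Absorbing cross-section = πr² = 1.075×10¹⁶ m²; emitting surface = 4πr² = 4.301×10¹⁶ m² (ratio 4).
S·A_cross = εσ·A_surf·T⁴  ⇒  T⁴ = S/(4σ).
T⁴ = 1.00·17300/(4·5.67×10⁻⁸) = 7.628×10¹⁰ K⁴.
T = (7.628×10¹⁰)^(1/4).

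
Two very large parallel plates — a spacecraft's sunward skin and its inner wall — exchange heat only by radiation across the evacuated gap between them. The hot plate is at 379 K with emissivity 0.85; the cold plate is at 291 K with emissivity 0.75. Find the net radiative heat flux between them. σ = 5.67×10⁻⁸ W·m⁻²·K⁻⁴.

For two infinite grey parallel plates, q = σ(T₁⁴ − T₂⁴)/(1/ε₁ + 1/ε₂ − 1).
T₁⁴ − T₂⁴ = 2.063×10¹⁰ − 7.171×10⁹ = 1.346×10¹⁰ K⁴.
1/ε₁ + 1/ε₂ − 1 = 1.176 + 1.333 − 1 = 1.510.
q = 5.67×10⁻⁸ × 1.346×10¹⁰ / 1.510.

q ≈ 506 W/m²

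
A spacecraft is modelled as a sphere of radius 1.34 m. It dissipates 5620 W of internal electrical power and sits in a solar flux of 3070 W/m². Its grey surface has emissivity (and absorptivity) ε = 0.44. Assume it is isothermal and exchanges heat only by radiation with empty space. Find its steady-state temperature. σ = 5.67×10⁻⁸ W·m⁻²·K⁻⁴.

T ≈ 392 K

At steady state, absorbed solar power + internal power = radiated power.
Absorbed: α·S·A_cross = 0.44·3070·5.641 = 7620 W (cross-section πr²).
Total input = 7620 + 5620 = 13240 W.
Radiated: εσ·A_surf·T⁴ with A_surf = 4πr² = 22.56 m².
T⁴ = 13240/(0.44·5.67×10⁻⁸·22.56) = 2.352×10¹⁰ K⁴.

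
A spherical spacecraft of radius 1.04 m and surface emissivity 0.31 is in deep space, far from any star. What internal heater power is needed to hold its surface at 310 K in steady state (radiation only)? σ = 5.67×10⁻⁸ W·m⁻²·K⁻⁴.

P = εσ·4πr²·T⁴.
4πr² = 13.59 m²; T⁴ = 9.235×10⁹ K⁴.
P = 0.31·5.67×10⁻⁸·13.59·9.235×10⁹.

P ≈ 2210 W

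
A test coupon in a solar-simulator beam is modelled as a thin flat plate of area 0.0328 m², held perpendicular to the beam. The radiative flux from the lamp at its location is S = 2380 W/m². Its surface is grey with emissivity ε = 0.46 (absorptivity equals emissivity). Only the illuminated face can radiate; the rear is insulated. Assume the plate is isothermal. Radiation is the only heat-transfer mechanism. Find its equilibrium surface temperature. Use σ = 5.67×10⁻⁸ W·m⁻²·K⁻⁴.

T ≈ 453 K

At equilibrium, absorbed power = emitted power.
Absorbing cross-section = A = 0.03280 m²; emitting surface = A = 0.03280 m² (ratio 1).
εS·A_cross = εσ·A_surf·T⁴  ⇒  T⁴ = S/(1σ)   (ε cancels).
T⁴ = 2380/(1·5.67×10⁻⁸) = 4.198×10¹⁰ K⁴.
T = (4.198×10¹⁰)^(1/4).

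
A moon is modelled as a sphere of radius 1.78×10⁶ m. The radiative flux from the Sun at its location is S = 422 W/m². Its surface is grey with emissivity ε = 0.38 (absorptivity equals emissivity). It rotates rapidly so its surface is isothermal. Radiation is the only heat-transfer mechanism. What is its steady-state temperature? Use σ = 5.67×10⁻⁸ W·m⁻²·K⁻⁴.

At equilibrium, absorbed power = emitted power.
Absorbing cross-section = πr² = 9.954×10¹² m²; emitting surface = 4πr² = 3.982×10¹³ m² (ratio 4).
εS·A_cross = εσ·A_surf·T⁴  ⇒  T⁴ = S/(4σ)   (ε cancels).
T⁴ = 422/(4·5.67×10⁻⁸) = 1.861×10⁹ K⁴.
T = (1.861×10⁹)^(1/4).

T ≈ 208 K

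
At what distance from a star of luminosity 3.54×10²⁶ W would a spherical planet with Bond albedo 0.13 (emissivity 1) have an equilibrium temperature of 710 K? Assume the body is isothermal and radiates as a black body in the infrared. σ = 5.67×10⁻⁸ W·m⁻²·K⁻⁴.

For an isothermal black-emitting sphere, (1−a)S·πr² = σ·4πr²·T⁴ ⇒ S = 4σT⁴/(1−a).
S = 4·5.67×10⁻⁸·(710)⁴/0.870 = 66250 W/m².
Flux falls as S = L/(4πd²), so d = √(L/(4πS)) = √(3.54×10²⁶/(4π·66250)).

d ≈ 2.06×10¹⁰ m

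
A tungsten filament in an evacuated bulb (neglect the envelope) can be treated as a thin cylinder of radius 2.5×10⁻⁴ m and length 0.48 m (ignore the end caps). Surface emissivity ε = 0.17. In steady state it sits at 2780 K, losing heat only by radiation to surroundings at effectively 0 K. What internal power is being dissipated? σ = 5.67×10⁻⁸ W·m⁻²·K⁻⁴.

P ≈ 434 W

Steady state: P = εσA T⁴.
A = 2πrL = 7.540×10⁻⁴ m²; T⁴ = (2780)⁴ = 5.973×10¹³ K⁴.
P = 0.17 × 5.67×10⁻⁸ × 7.540×10⁻⁴ × 5.973×10¹³.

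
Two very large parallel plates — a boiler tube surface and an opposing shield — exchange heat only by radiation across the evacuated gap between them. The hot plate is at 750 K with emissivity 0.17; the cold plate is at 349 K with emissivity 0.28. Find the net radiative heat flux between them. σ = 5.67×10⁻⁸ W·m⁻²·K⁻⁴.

For two infinite grey parallel plates, q = σ(T₁⁴ − T₂⁴)/(1/ε₁ + 1/ε₂ − 1).
T₁⁴ − T₂⁴ = 3.164×10¹¹ − 1.484×10¹⁰ = 3.016×10¹¹ K⁴.
1/ε₁ + 1/ε₂ − 1 = 5.882 + 3.571 − 1 = 8.454.
q = 5.67×10⁻⁸ × 3.016×10¹¹ / 8.454.

q ≈ 2020 W/m²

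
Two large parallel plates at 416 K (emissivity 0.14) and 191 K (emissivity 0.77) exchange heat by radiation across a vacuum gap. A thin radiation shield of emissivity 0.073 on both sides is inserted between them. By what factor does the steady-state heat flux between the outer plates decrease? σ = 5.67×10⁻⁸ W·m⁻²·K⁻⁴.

Without shield: q₀ = σΔ(T⁴)/(1/ε₁+1/ε₂−1) with denominator 7.442.
With shield the two gaps are in series; the resistances add: (1/ε₁+1/ε_s−1)+(1/ε_s+1/ε₂−1) = 19.84+14.00 = 33.84.
Heat-flux ratio q₀/q = 33.84/7.442.

factor ≈ 4.55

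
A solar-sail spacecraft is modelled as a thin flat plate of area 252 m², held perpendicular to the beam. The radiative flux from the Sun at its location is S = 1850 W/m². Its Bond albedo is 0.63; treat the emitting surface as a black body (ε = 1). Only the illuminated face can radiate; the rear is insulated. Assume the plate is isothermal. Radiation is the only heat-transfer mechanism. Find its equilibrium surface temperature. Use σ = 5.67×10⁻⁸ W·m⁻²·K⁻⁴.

T ≈ 331 K

At equilibrium, absorbed power = emitted power.
Absorbing cross-section = A = 252.0 m²; emitting surface = A = 252.0 m² (ratio 1).
(1−a)S·A_cross = εσ·A_surf·T⁴  ⇒  T⁴ = (1−a)S/(1σ).
T⁴ = 0.370·1850/(1·5.67×10⁻⁸) = 1.207×10¹⁰ K⁴.
T = (1.207×10¹⁰)^(1/4).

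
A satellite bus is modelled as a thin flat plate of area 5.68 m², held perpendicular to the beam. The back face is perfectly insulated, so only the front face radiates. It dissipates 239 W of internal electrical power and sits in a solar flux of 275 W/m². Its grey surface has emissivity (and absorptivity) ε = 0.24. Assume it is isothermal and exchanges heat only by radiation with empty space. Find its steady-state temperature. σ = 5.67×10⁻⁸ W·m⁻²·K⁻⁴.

At steady state, absorbed solar power + internal power = radiated power.
Absorbed: α·S·A_cross = 0.24·275·5.680 = 374.9 W (cross-section A).
Total input = 374.9 + 239 = 613.9 W.
Radiated: εσ·A_surf·T⁴ with A_surf = A = 5.680 m².
T⁴ = 613.9/(0.24·5.67×10⁻⁸·5.680) = 7.942×10⁹ K⁴.

T ≈ 299 K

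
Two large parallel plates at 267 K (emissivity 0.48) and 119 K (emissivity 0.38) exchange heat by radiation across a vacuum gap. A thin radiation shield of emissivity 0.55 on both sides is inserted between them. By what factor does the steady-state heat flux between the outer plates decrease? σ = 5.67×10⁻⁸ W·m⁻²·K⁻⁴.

factor ≈ 1.71

Without shield: q₀ = σΔ(T⁴)/(1/ε₁+1/ε₂−1) with denominator 3.715.
With shield the two gaps are in series; the resistances add: (1/ε₁+1/ε_s−1)+(1/ε_s+1/ε₂−1) = 2.902+3.450 = 6.351.
Heat-flux ratio q₀/q = 6.351/3.715.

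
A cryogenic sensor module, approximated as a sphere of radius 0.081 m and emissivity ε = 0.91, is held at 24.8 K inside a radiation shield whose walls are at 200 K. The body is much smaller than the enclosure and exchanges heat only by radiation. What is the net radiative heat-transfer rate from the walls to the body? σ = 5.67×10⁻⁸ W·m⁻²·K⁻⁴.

P_net ≈ 6.80 W

For a small grey body in a large enclosure: P_net = εσA(T_body⁴ − T_wall⁴).
A = 4πr² = 0.08245 m²; T_body⁴ − T_wall⁴ = 3.783×10⁵ − 1.600×10⁹ = -1.600×10⁹ K⁴.
|P_net| = 0.91·5.67×10⁻⁸·0.08245·1.600×10⁹.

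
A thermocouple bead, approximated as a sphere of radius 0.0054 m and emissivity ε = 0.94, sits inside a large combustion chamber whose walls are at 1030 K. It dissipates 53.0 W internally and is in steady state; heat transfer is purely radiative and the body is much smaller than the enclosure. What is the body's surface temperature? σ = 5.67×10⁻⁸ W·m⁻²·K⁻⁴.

For a small grey body in a large enclosure, net radiated power = εσA(T⁴ − T_w⁴).
Steady state: P = εσA(T⁴ − T_w⁴) with A = 4πr² = 3.664×10⁻⁴ m².
T⁴ = P/(εσA) + T_w⁴ = 53.0/(0.94·5.67×10⁻⁸·3.664×10⁻⁴) + (1030)⁴
    = 2.714×10¹² + 1.126×10¹² = 3.839×10¹² K⁴.

T ≈ 1400 K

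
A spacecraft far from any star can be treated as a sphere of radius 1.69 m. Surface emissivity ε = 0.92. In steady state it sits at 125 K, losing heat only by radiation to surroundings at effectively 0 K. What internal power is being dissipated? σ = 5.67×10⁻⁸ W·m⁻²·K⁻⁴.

P ≈ 457 W

Steady state: P = εσA T⁴.
A = 4πr² = 35.89 m²; T⁴ = (125)⁴ = 2.441×10⁸ K⁴.
P = 0.92 × 5.67×10⁻⁸ × 35.89 × 2.441×10⁸.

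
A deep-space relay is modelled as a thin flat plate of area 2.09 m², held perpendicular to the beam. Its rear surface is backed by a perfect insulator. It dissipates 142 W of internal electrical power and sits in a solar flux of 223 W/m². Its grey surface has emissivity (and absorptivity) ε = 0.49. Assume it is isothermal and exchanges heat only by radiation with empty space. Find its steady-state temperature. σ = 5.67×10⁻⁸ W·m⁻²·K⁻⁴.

T ≈ 283 K

At steady state, absorbed solar power + internal power = radiated power.
Absorbed: α·S·A_cross = 0.49·223·2.090 = 228.4 W (cross-section A).
Total input = 228.4 + 142 = 370.4 W.
Radiated: εσ·A_surf·T⁴ with A_surf = A = 2.090 m².
T⁴ = 370.4/(0.49·5.67×10⁻⁸·2.090) = 6.378×10⁹ K⁴.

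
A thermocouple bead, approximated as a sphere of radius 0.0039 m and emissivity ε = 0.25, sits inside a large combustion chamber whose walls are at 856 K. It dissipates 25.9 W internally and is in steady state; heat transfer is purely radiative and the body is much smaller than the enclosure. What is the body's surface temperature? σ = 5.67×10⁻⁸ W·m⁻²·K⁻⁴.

T ≈ 1780 K

For a small grey body in a large enclosure, net radiated power = εσA(T⁴ − T_w⁴).
Steady state: P = εσA(T⁴ − T_w⁴) with A = 4πr² = 1.911×10⁻⁴ m².
T⁴ = P/(εσA) + T_w⁴ = 25.9/(0.25·5.67×10⁻⁸·1.911×10⁻⁴) + (856)⁴
    = 9.560×10¹² + 5.369×10¹¹ = 1.010×10¹³ K⁴.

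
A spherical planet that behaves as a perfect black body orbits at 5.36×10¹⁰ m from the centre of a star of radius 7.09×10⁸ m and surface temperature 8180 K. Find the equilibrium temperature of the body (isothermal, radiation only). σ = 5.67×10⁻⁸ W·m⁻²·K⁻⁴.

The star's surface emits σT_*⁴; at distance d the flux is S = σT_*⁴(R_*/d)².
S = 5.67×10⁻⁸·(8180)⁴·(7.09×10⁸/5.36×10¹⁰)² = 44420 W/m².
For an isothermal sphere T⁴ = (1−a)S/(4σ) = 1.958×10¹¹ K⁴.

T ≈ 665 K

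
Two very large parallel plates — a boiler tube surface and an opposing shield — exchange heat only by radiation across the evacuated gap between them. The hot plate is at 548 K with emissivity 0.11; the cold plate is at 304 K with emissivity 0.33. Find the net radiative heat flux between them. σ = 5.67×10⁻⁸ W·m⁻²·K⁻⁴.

q ≈ 416 W/m²

For two infinite grey parallel plates, q = σ(T₁⁴ − T₂⁴)/(1/ε₁ + 1/ε₂ − 1).
T₁⁴ − T₂⁴ = 9.018×10¹⁰ − 8.541×10⁹ = 8.164×10¹⁰ K⁴.
1/ε₁ + 1/ε₂ − 1 = 9.091 + 3.030 − 1 = 11.12.
q = 5.67×10⁻⁸ × 8.164×10¹⁰ / 11.12.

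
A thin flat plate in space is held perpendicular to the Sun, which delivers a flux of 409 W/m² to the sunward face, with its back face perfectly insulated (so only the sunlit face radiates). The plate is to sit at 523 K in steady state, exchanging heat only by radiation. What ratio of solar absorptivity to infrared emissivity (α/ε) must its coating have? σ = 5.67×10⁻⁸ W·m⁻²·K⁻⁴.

Balance: αS·A = εσ·1A·T⁴ ⇒ α/ε = σT⁴/S.
α/ε = 5.67×10⁻⁸·(523)⁴/409 = 5.67×10⁻⁸·7.482×10¹⁰/409.

α/ε ≈ 10.4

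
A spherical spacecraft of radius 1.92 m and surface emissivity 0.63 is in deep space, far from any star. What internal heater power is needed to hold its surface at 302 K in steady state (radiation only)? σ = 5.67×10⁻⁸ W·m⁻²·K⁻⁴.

P = εσ·4πr²·T⁴.
4πr² = 46.32 m²; T⁴ = 8.318×10⁹ K⁴.
P = 0.63·5.67×10⁻⁸·46.32·8.318×10⁹.

P ≈ 13800 W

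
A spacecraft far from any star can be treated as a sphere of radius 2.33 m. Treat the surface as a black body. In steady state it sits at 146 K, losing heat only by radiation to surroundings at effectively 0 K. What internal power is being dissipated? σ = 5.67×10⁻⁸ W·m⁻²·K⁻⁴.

P ≈ 1760 W

Steady state: P = εσA T⁴.
A = 4πr² = 68.22 m²; T⁴ = (146)⁴ = 4.544×10⁸ K⁴.
P = 1.0 × 5.67×10⁻⁸ × 68.22 × 4.544×10⁸.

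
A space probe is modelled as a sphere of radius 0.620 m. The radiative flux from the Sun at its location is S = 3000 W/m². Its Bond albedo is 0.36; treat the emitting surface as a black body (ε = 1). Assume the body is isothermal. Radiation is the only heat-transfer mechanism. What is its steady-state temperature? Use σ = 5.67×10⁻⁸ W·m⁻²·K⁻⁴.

At equilibrium, absorbed power = emitted power.
Absorbing cross-section = πr² = 1.208 m²; emitting surface = 4πr² = 4.831 m² (ratio 4).
(1−a)S·A_cross = εσ·A_surf·T⁴  ⇒  T⁴ = (1−a)S/(4σ).
T⁴ = 0.640·3000/(4·5.67×10⁻⁸) = 8.466×10⁹ K⁴.
T = (8.466×10⁹)^(1/4).

T ≈ 303 K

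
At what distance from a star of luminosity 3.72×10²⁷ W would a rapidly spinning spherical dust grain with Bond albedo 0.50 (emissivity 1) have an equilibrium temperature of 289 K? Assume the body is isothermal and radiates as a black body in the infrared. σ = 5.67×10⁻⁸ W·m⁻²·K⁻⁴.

d ≈ 3.06×10¹¹ m

For an isothermal black-emitting sphere, (1−a)S·πr² = σ·4πr²·T⁴ ⇒ S = 4σT⁴/(1−a).
S = 4·5.67×10⁻⁸·(289)⁴/0.500 = 3164 W/m².
Flux falls as S = L/(4πd²), so d = √(L/(4πS)) = √(3.72×10²⁷/(4π·3164)).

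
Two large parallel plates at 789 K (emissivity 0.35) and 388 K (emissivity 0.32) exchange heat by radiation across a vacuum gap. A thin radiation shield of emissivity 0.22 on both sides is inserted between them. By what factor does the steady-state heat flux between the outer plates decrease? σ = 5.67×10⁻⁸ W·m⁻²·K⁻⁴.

factor ≈ 2.62

Without shield: q₀ = σΔ(T⁴)/(1/ε₁+1/ε₂−1) with denominator 4.982.
With shield the two gaps are in series; the resistances add: (1/ε₁+1/ε_s−1)+(1/ε_s+1/ε₂−1) = 6.403+6.670 = 13.07.
Heat-flux ratio q₀/q = 13.07/4.982.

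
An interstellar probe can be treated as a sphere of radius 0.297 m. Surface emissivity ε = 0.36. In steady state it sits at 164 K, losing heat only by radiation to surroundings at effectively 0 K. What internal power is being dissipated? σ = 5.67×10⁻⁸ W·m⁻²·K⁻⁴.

Steady state: P = εσA T⁴.
A = 4πr² = 1.108 m²; T⁴ = (164)⁴ = 7.234×10⁸ K⁴.
P = 0.36 × 5.67×10⁻⁸ × 1.108 × 7.234×10⁸.

P ≈ 16.4 W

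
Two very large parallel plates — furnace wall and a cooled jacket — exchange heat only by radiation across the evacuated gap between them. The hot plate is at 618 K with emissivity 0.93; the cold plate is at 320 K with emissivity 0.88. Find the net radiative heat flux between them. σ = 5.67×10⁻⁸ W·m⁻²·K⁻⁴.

q ≈ 6340 W/m²

For two infinite grey parallel plates, q = σ(T₁⁴ − T₂⁴)/(1/ε₁ + 1/ε₂ − 1).
T₁⁴ − T₂⁴ = 1.459×10¹¹ − 1.049×10¹⁰ = 1.354×10¹¹ K⁴.
1/ε₁ + 1/ε₂ − 1 = 1.075 + 1.136 − 1 = 1.212.
q = 5.67×10⁻⁸ × 1.354×10¹¹ / 1.212.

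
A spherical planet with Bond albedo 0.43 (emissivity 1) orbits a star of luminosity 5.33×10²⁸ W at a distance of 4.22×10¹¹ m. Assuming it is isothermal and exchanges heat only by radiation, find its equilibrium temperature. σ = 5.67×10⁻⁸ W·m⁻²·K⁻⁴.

T ≈ 495 K

First find the stellar flux at distance d: S = L/(4πd²) = 5.33×10²⁸/(4π·(4.22×10¹¹)²) = 23820 W/m².
For an isothermal sphere, absorbed (1−a)S·πr² = emitted σ·4πr²·T⁴, so T⁴ = (1−a)S/(4σ).
T⁴ = 0.570·23820/(4·5.67×10⁻⁸) = 5.986×10¹⁰ K⁴.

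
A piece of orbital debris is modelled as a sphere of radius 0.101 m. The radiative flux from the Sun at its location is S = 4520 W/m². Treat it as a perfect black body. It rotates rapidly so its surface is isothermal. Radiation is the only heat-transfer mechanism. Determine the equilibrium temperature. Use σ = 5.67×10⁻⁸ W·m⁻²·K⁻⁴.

At equilibrium, absorbed power = emitted power.
Absorbing cross-section = πr² = 0.03205 m²; emitting surface = 4πr² = 0.1282 m² (ratio 4).
S·A_cross = εσ·A_surf·T⁴  ⇒  T⁴ = S/(4σ).
T⁴ = 1.00·4520/(4·5.67×10⁻⁸) = 1.993×10¹⁰ K⁴.
T = (1.993×10¹⁰)^(1/4).

T ≈ 376 K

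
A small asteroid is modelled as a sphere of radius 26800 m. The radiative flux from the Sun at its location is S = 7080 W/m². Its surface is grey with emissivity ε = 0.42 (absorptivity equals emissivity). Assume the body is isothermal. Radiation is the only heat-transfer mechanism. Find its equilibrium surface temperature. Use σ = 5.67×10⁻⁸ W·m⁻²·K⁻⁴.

T ≈ 420 K

At equilibrium, absorbed power = emitted power.
Absorbing cross-section = πr² = 2.256×10⁹ m²; emitting surface = 4πr² = 9.026×10⁹ m² (ratio 4).
εS·A_cross = εσ·A_surf·T⁴  ⇒  T⁴ = S/(4σ)   (ε cancels).
T⁴ = 7080/(4·5.67×10⁻⁸) = 3.122×10¹⁰ K⁴.
T = (3.122×10¹⁰)^(1/4).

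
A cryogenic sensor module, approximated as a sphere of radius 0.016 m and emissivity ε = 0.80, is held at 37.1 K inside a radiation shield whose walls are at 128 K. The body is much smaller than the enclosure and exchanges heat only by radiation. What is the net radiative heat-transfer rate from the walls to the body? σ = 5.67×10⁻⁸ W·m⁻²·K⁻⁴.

For a small grey body in a large enclosure: P_net = εσA(T_body⁴ − T_wall⁴).
A = 4πr² = 0.003217 m²; T_body⁴ − T_wall⁴ = 1.895×10⁶ − 2.684×10⁸ = -2.665×10⁸ K⁴.
|P_net| = 0.80·5.67×10⁻⁸·0.003217·2.665×10⁸.

P_net ≈ 0.0389 W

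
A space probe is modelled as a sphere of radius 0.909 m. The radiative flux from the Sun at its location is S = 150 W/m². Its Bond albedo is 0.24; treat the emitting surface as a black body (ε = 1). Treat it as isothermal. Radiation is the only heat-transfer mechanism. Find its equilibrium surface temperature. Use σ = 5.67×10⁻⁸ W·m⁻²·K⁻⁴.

At equilibrium, absorbed power = emitted power.
Absorbing cross-section = πr² = 2.596 m²; emitting surface = 4πr² = 10.38 m² (ratio 4).
(1−a)S·A_cross = εσ·A_surf·T⁴  ⇒  T⁴ = (1−a)S/(4σ).
T⁴ = 0.760·150/(4·5.67×10⁻⁸) = 5.026×10⁸ K⁴.
T = (5.026×10⁸)^(1/4).

T ≈ 150 K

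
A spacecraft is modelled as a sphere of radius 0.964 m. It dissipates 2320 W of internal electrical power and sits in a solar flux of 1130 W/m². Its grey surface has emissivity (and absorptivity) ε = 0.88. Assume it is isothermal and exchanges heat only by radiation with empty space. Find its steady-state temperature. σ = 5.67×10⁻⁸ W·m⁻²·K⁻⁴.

T ≈ 308 K

At steady state, absorbed solar power + internal power = radiated power.
Absorbed: α·S·A_cross = 0.88·1130·2.919 = 2903 W (cross-section πr²).
Total input = 2903 + 2320 = 5223 W.
Radiated: εσ·A_surf·T⁴ with A_surf = 4πr² = 11.68 m².
T⁴ = 5223/(0.88·5.67×10⁻⁸·11.68) = 8.964×10⁹ K⁴.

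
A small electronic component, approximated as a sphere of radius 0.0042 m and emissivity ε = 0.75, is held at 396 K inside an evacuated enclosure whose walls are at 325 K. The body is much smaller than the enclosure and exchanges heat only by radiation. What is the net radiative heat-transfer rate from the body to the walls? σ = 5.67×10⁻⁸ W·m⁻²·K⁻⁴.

For a small grey body in a large enclosure: P_net = εσA(T_body⁴ − T_wall⁴).
A = 4πr² = 2.217×10⁻⁴ m²; T_body⁴ − T_wall⁴ = 2.459×10¹⁰ − 1.116×10¹⁰ = 1.343×10¹⁰ K⁴.
|P_net| = 0.75·5.67×10⁻⁸·2.217×10⁻⁴·1.343×10¹⁰.

P_net ≈ 0.127 W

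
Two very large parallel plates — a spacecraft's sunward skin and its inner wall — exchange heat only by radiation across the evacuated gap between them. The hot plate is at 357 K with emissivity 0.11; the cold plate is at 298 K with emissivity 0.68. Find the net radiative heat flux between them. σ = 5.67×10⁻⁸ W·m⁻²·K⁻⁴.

q ≈ 49.6 W/m²

For two infinite grey parallel plates, q = σ(T₁⁴ − T₂⁴)/(1/ε₁ + 1/ε₂ − 1).
T₁⁴ − T₂⁴ = 1.624×10¹⁰ − 7.886×10⁹ = 8.357×10⁹ K⁴.
1/ε₁ + 1/ε₂ − 1 = 9.091 + 1.471 − 1 = 9.561.
q = 5.67×10⁻⁸ × 8.357×10⁹ / 9.561.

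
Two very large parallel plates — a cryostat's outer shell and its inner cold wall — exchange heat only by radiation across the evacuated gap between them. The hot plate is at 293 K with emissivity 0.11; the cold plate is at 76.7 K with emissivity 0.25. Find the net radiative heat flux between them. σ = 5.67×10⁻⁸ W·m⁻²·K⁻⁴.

For two infinite grey parallel plates, q = σ(T₁⁴ − T₂⁴)/(1/ε₁ + 1/ε₂ − 1).
T₁⁴ − T₂⁴ = 7.370×10⁹ − 3.461×10⁷ = 7.335×10⁹ K⁴.
1/ε₁ + 1/ε₂ − 1 = 9.091 + 4.000 − 1 = 12.09.
q = 5.67×10⁻⁸ × 7.335×10⁹ / 12.09.

q ≈ 34.4 W/m²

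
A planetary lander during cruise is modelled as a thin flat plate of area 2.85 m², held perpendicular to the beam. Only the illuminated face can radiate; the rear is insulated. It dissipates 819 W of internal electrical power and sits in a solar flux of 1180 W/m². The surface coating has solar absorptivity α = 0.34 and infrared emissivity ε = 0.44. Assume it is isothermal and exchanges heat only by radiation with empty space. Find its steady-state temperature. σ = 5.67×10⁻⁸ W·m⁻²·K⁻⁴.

T ≈ 408 K

At steady state, absorbed solar power + internal power = radiated power.
Absorbed: α·S·A_cross = 0.34·1180·2.850 = 1143 W (cross-section A).
Total input = 1143 + 819 = 1962 W.
Radiated: εσ·A_surf·T⁴ with A_surf = A = 2.850 m².
T⁴ = 1962/(0.44·5.67×10⁻⁸·2.850) = 2.760×10¹⁰ K⁴.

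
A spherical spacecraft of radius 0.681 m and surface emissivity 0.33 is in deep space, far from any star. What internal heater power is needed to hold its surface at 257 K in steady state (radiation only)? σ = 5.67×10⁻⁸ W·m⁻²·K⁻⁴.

P = εσ·4πr²·T⁴.
4πr² = 5.828 m²; T⁴ = 4.362×10⁹ K⁴.
P = 0.33·5.67×10⁻⁸·5.828·4.362×10⁹.

P ≈ 476 W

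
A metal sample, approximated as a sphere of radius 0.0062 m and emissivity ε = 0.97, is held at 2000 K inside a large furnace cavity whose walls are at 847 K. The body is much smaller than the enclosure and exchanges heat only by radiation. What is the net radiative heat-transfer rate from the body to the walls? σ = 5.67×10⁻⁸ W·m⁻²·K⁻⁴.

For a small grey body in a large enclosure: P_net = εσA(T_body⁴ − T_wall⁴).
A = 4πr² = 4.831×10⁻⁴ m²; T_body⁴ − T_wall⁴ = 1.600×10¹³ − 5.147×10¹¹ = 1.549×10¹³ K⁴.
|P_net| = 0.97·5.67×10⁻⁸·4.831×10⁻⁴·1.549×10¹³.

P_net ≈ 411 W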